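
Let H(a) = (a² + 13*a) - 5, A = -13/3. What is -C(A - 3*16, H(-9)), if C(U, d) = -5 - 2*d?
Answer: -77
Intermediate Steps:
A = -13/3 (A = -13*⅓ = -13/3 ≈ -4.3333)
H(a) = -5 + a² + 13*a
-C(A - 3*16, H(-9)) = -(-5 - 2*(-5 + (-9)² + 13*(-9))) = -(-5 - 2*(-5 + 81 - 117)) = -(-5 - 2*(-41)) = -(-5 + 82) = -1*77 = -77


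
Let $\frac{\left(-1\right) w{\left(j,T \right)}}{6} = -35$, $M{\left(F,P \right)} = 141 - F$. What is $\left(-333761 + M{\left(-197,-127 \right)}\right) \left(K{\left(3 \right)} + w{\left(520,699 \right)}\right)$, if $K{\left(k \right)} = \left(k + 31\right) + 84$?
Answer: $-109362744$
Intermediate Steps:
$w{\left(j,T \right)} = 210$ ($w{\left(j,T \right)} = \left(-6\right) \left(-35\right) = 210$)
$K{\left(k \right)} = 115 + k$ ($K{\left(k \right)} = \left(31 + k\right) + 84 = 115 + k$)
$\left(-333761 + M{\left(-197,-127 \right)}\right) \left(K{\left(3 \right)} + w{\left(520,699 \right)}\right) = \left(-333761 + \left(141 - -197\right)\right) \left(\left(115 + 3\right) + 210\right) = \left(-333761 + \left(141 + 197\right)\right) \left(118 + 210\right) = \left(-333761 + 338\right) 328 = \left(-333423\right) 328 = -109362744$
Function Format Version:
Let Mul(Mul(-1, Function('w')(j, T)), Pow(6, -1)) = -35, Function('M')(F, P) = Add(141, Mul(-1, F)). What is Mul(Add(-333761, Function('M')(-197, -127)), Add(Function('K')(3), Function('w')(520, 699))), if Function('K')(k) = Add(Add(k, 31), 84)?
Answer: -109362744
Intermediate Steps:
Function('w')(j, T) = 210 (Function('w')(j, T) = Mul(-6, -35) = 210)
Function('K')(k) = Add(115, k) (Function('K')(k) = Add(Add(31, k), 84) = Add(115, k))
Mul(Add(-333761, Function('M')(-197, -127)), Add(Function('K')(3), Function('w')(520, 699))) = Mul(Add(-333761, Add(141, Mul(-1, -197))), Add(Add(115, 3), 210)) = Mul(Add(-333761, Add(141, 197)), Add(118, 210)) = Mul(Add(-333761, 338), 328) = Mul(-333423, 328) = -109362744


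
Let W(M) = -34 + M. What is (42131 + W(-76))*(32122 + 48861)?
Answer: 3402986643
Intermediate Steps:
(42131 + W(-76))*(32122 + 48861) = (42131 + (-34 - 76))*(32122 + 48861) = (42131 - 110)*80983 = 42021*80983 = 3402986643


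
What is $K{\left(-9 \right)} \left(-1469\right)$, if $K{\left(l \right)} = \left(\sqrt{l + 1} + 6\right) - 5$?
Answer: $-1469 - 2938 i \sqrt{2} \approx -1469.0 - 4155.0 i$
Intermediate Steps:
$K{\left(l \right)} = 1 + \sqrt{1 + l}$ ($K{\left(l \right)} = \left(\sqrt{1 + l} + 6\right) - 5 = \left(6 + \sqrt{1 + l}\right) - 5 = 1 + \sqrt{1 + l}$)
$K{\left(-9 \right)} \left(-1469\right) = \left(1 + \sqrt{1 - 9}\right) \left(-1469\right) = \left(1 + \sqrt{-8}\right) \left(-1469\right) = \left(1 + 2 i \sqrt{2}\right) \left(-1469\right) = -1469 - 2938 i \sqrt{2}$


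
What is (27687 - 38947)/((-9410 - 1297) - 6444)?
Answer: 11260/17151 ≈ 0.65652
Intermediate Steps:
(27687 - 38947)/((-9410 - 1297) - 6444) = -11260/(-10707 - 6444) = -11260/(-17151) = -11260*(-1/17151) = 11260/17151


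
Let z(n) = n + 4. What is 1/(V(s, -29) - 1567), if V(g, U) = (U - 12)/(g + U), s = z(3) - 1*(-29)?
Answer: -7/11010 ≈ -0.00063579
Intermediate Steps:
z(n) = 4 + n
s = 36 (s = (4 + 3) - 1*(-29) = 7 + 29 = 36)
V(g, U) = (-12 + U)/(U + g)
1/(V(s, -29) - 1567) = 1/((-12 - 29)/(-29 + 36) - 1567) = 1/(-41/7 - 1567) = 1/(-11010/7) = -7/11010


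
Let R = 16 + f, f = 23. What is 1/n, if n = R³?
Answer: 1/59319 ≈ 1.6858e-5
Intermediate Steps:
R = 39 (R = 16 + 23 = 39)
n = 59319 (n = 39³ = 59319)
1/n = 1/59319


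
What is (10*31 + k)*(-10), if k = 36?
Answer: -3460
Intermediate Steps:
(10*31 + k)*(-10) = (10*31 + 36)*(-10) = (310 + 36)*(-10) = 346*(-10) = -3460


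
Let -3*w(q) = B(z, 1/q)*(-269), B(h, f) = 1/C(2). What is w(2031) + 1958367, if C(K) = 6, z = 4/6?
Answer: 35250875/18 ≈ 1.9584e+6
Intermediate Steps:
z = ⅔ (z = 4*(⅙) = ⅔ ≈ 0.66667)
B(h, f) = ⅙ (B(h, f) = 1/6 = ⅙)
w(q) = 269/18 (w(q) = -(-269)/18 = -⅓*(-269/6) = 269/18)
w(2031) + 1958367 = 269/18 + 1958367 = 35250875/18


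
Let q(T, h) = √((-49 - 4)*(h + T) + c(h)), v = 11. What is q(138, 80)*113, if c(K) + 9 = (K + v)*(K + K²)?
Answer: 113*√578117 ≈ 85918.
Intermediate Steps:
c(K) = -9 + (11 + K)*(K + K²) (c(K) = -9 + (K + 11)*(K + K²) = -9 + (11 + K)*(K + K²))
q(T, h) = √(-9 + h³ - 53*T - 42*h + 12*h²) (q(T, h) = √((-49 - 4)*(h + T) + (-9 + h³ + 11*h + 12*h²)) = √(-53*(T + h) + (-9 + h³ + 11*h + 12*h²)) = √((-53*T - 53*h) + (-9 + h³ + 11*h + 12*h²)) = √(-9 + h³ - 53*T - 42*h + 12*h²))
q(138, 80)*113 = √(-9 + 80³ - 53*138 - 42*80 + 12*80²)*113 = √(-9 + 512000 - 7314 - 3360 + 12*6400)*113 = √(-9 + 512000 - 7314 - 3360 + 76800)*113 = √578117*113 = 113*√578117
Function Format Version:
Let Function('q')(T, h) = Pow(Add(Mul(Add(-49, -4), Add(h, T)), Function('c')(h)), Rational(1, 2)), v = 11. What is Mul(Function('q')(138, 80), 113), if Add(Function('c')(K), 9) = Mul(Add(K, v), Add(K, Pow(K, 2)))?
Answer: Mul(113, Pow(578117, Rational(1, 2))) ≈ 85918.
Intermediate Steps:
Function('c')(K) = Add(-9, Mul(Add(11, K), Add(K, Pow(K, 2)))) (Function('c')(K) = Add(-9, Mul(Add(K, 11), Add(K, Pow(K, 2)))) = Add(-9, Mul(Add(11, K), Add(K, Pow(K, 2)))))
Function('q')(T, h) = Pow(Add(-9, Pow(h, 3), Mul(-53, T), Mul(-42, h), Mul(12, Pow(h, 2))), Rational(1, 2)) (Function('q')(T, h) = Pow(Add(Mul(Add(-49, -4), Add(h, T)), Add(-9, Pow(h, 3), Mul(11, h), Mul(12, Pow(h, 2)))), Rational(1, 2)) = Pow(Add(Mul(-53, Add(T, h)), Add(-9, Pow(h, 3), Mul(11, h), Mul(12, Pow(h, 2)))), Rational(1, 2)) = Pow(Add(Add(Mul(-53, T), Mul(-53, h)), Add(-9, Pow(h, 3), Mul(11, h), Mul(12, Pow(h, 2)))), Rational(1, 2)) = Pow(Add(-9, Pow(h, 3), Mul(-53, T), Mul(-42, h), Mul(12, Pow(h, 2))), Rational(1, 2)))
Mul(Function('q')(138, 80), 113) = Mul(Pow(Add(-9, Pow(80, 3), Mul(-53, 138), Mul(-42, 80), Mul(12, Pow(80, 2))), Rational(1, 2)), 113) = Mul(Pow(Add(-9, 512000, -7314, -3360, Mul(12, 6400)), Rational(1, 2)), 113) = Mul(Pow(Add(-9, 512000, -7314, -3360, 76800), Rational(1, 2)), 113) = Mul(Pow(578117, Rational(1, 2)), 113) = Mul(113, Pow(578117, Rational(1, 2)))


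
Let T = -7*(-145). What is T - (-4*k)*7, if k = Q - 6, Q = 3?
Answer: 931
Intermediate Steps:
T = 1015
k = -3 (k = 3 - 6 = -3)
T - (-4*k)*7 = 1015 - (-4*(-3))*7 = 1015 - 12*7 = 1015 - 1*84 = 1015 - 84 = 931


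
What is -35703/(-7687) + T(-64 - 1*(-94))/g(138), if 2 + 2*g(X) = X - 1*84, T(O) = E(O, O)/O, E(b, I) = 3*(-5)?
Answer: 1848869/399724 ≈ 4.6254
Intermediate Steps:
E(b, I) = -15
T(O) = -15/O
g(X) = -43 + X/2 (g(X) = -1 + (X - 1*84)/2 = -1 + (X - 84)/2 = -1 + (-84 + X)/2 = -1 + (-42 + X/2) = -43 + X/2)
-35703/(-7687) + T(-64 - 1*(-94))/g(138) = -35703/(-7687) + (-15/(-64 - 1*(-94)))/(-43 + (½)*138) = -35703*(-1/7687) + (-15/(-64 + 94))/(-43 + 69) = 35703/7687 - 15/30/26 = 35703/7687 - 15*1/30*(1/26) = 35703/7687 - ½*1/26 = 35703/7687 - 1/52 = 1848869/399724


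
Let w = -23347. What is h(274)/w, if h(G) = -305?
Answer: 305/23347 ≈ 0.013064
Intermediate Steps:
h(274)/w = -305/(-23347) = -305*(-1/23347) = 305/23347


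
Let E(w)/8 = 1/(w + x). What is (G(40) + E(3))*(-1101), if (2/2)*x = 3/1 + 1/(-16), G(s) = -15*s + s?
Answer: 58432272/95 ≈ 6.1508e+5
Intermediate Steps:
G(s) = -14*s
x = 47/16 (x = 3/1 + 1/(-16) = 3*1 + 1*(-1/16) = 3 - 1/16 = 47/16 ≈ 2.9375)
E(w) = 8/(47/16 + w) (E(w) = 8/(w + 47/16) = 8/(47/16 + w))
(G(40) + E(3))*(-1101) = (-14*40 + 128/(47 + 16*3))*(-1101) = (-560 + 128/(47 + 48))*(-1101) = (-560 + 128/95)*(-1101) = -53072/95*(-1101) = 58432272/95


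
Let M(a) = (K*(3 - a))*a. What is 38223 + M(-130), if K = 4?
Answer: -30937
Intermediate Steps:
M(a) = a*(12 - 4*a) (M(a) = (4*(3 - a))*a = (12 - 4*a)*a = a*(12 - 4*a))
38223 + M(-130) = 38223 + 4*(-130)*(3 - 1*(-130)) = 38223 + 4*(-130)*(3 + 130) = 38223 + 4*(-130)*133 = 38223 - 69160 = -30937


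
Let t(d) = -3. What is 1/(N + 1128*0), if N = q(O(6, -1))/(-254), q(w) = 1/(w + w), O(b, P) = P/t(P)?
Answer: -508/3 ≈ -169.33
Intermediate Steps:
O(b, P) = -P/3 (O(b, P) = P/(-3) = P*(-⅓) = -P/3)
q(w) = 1/(2*w)
N = -3/508 (N = (1/(2*((-⅓*(-1)))))/(-254) = (1/(2*(⅓)))*(-1/254) = ((½)*3)*(-1/254) = (3/2)*(-1/254) = -3/508 ≈ -0.0059055)
1/(N + 1128*0) = 1/(-3/508 + 1128*0) = 1/(-3/508 + 0) = 1/(-3/508) = -508/3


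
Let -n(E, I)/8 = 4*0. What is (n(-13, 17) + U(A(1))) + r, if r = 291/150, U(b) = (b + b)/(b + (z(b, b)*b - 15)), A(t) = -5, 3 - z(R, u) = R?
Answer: 158/75 ≈ 2.1067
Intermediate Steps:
z(R, u) = 3 - R
n(E, I) = 0 (n(E, I) = -32*0 = -8*0 = 0)
U(b) = 2*b/(-15 + b + b*(3 - b)) (U(b) = (b + b)/(b + ((3 - b)*b - 15)) = (2*b)/(b + (b*(3 - b) - 15)) = (2*b)/(b + (-15 + b*(3 - b))) = (2*b)/(-15 + b + b*(3 - b)) = 2*b/(-15 + b + b*(3 - b)))
r = 97/50 (r = 291*(1/150) = 97/50 ≈ 1.9400)
(n(-13, 17) + U(A(1))) + r = (0 - 2*(-5)/(15 - 1*(-5) - 5*(-3 - 5))) + 97/50 = (0 - 2*(-5)/(15 + 5 - 5*(-8))) + 97/50 = (0 - 2*(-5)/(15 + 5 + 40)) + 97/50 = (0 - 2*(-5)/60) + 97/50 = (0 - 2*(-5)*1/60) + 97/50 = (0 + ⅙) + 97/50 = ⅙ + 97/50 = 158/75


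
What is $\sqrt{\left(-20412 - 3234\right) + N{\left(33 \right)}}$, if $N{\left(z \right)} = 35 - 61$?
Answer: $2 i \sqrt{5918} \approx 153.86 i$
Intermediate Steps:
$N{\left(z \right)} = -26$ ($N{\left(z \right)} = 35 - 61 = -26$)
$\sqrt{\left(-20412 - 3234\right) + N{\left(33 \right)}} = \sqrt{\left(-20412 - 3234\right) - 26} = \sqrt{-23646 - 26} = \sqrt{-23672} = 2 i \sqrt{5918}$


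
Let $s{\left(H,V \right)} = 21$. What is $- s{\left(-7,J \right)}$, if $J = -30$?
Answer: $-21$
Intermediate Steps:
$- s{\left(-7,J \right)} = \left(-1\right) 21 = -21$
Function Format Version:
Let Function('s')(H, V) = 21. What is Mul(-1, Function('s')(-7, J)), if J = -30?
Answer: -21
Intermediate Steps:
Mul(-1, Function('s')(-7, J)) = Mul(-1, 21) = -21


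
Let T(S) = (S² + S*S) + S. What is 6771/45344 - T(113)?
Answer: -1163112173/45344 ≈ -25651.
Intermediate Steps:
T(S) = S + 2*S² (T(S) = (S² + S²) + S = 2*S² + S = S + 2*S²)
6771/45344 - T(113) = 6771/45344 - 113*(1 + 2*113) = 6771*(1/45344) - 113*(1 + 226) = 6771/45344 - 113*227 = 6771/45344 - 1*25651 = 6771/45344 - 25651 = -1163112173/45344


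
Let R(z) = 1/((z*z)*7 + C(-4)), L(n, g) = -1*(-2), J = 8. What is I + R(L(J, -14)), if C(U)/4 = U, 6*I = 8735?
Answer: 17471/12 ≈ 1455.9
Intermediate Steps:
I = 8735/6 (I = (1/6)*8735 = 8735/6 ≈ 1455.8)
C(U) = 4*U
L(n, g) = 2
R(z) = 1/(-16 + 7*z**2) (R(z) = 1/((z*z)*7 + 4*(-4)) = 1/(z**2*7 - 16) = 1/(7*z**2 - 16) = 1/(-16 + 7*z**2))
I + R(L(J, -14)) = 8735/6 + 1/(-16 + 7*2**2) = 8735/6 + 1/(-16 + 7*4) = 8735/6 + 1/(-16 + 28) = 8735/6 + 1/12 = 17471/12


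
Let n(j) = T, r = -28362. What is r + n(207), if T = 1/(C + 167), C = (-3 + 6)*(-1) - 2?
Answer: -4594643/162 ≈ -28362.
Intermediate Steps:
C = -5 (C = 3*(-1) - 2 = -3 - 2 = -5)
T = 1/162 (T = 1/(-5 + 167) = 1/162 ≈ 0.0061728)
n(j) = 1/162
r + n(207) = -28362 + 1/162 = -4594643/162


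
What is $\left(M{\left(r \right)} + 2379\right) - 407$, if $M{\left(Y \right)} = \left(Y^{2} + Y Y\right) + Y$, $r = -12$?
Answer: $2248$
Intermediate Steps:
$M{\left(Y \right)} = Y + 2 Y^{2}$ ($M{\left(Y \right)} = \left(Y^{2} + Y^{2}\right) + Y = 2 Y^{2} + Y = Y + 2 Y^{2}$)
$\left(M{\left(r \right)} + 2379\right) - 407 = \left(- 12 \left(1 + 2 \left(-12\right)\right) + 2379\right) - 407 = \left(- 12 \left(1 - 24\right) + 2379\right) - 407 = \left(\left(-12\right) \left(-23\right) + 2379\right) - 407 = \left(276 + 2379\right) - 407 = 2655 - 407 = 2248$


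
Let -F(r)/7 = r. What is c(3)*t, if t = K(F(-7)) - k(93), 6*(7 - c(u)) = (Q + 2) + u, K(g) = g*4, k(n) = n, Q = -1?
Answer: 1957/3 ≈ 652.33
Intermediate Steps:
F(r) = -7*r
K(g) = 4*g
c(u) = 41/6 - u/6 (c(u) = 7 - ((-1 + 2) + u)/6 = 7 - (1 + u)/6 = 7 + (-1/6 - u/6) = 41/6 - u/6)
t = 103 (t = 4*(-7*(-7)) - 1*93 = 4*49 - 93 = 196 - 93 = 103)
c(3)*t = (41/6 - 1/6*3)*103 = (41/6 - 1/2)*103 = (19/3)*103 = 1957/3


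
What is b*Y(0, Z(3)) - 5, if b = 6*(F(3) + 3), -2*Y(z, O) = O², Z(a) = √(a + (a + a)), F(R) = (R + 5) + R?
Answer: -383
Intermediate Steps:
F(R) = 5 + 2*R (F(R) = (5 + R) + R = 5 + 2*R)
Z(a) = √3*√a (Z(a) = √(a + 2*a) = √(3*a) = √3*√a)
Y(z, O) = -O²/2
b = 84 (b = 6*((5 + 2*3) + 3) = 6*((5 + 6) + 3) = 6*(11 + 3) = 6*14 = 84)
b*Y(0, Z(3)) - 5 = 84*(-(√3*√3)²/2) - 5 = 84*(-½*3²) - 5 = 84*(-½*9) - 5 = 84*(-9/2) - 5 = -378 - 5 = -383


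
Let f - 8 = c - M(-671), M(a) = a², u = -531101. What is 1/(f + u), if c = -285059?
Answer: -1/1266393 ≈ -7.8964e-7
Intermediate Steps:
f = -735292 (f = 8 + (-285059 - 1*(-671)²) = 8 + (-285059 - 1*450241) = 8 + (-285059 - 450241) = 8 - 735300 = -735292)
1/(f + u) = 1/(-735292 - 531101) = 1/(-1266393) = -1/1266393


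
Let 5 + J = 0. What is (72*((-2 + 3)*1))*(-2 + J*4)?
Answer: -1584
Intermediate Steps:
J = -5 (J = -5 + 0 = -5)
(72*((-2 + 3)*1))*(-2 + J*4) = (72*((-2 + 3)*1))*(-2 - 5*4) = (72*(1*1))*(-2 - 20) = (72*1)*(-22) = 72*(-22) = -1584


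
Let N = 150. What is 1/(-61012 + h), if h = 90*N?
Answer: -1/47512 ≈ -2.1047e-5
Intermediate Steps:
h = 13500 (h = 90*150 = 13500)
1/(-61012 + h) = 1/(-61012 + 13500) = 1/(-47512) = -1/47512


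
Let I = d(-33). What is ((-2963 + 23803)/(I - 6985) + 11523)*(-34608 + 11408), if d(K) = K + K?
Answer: -1884485725600/7051 ≈ -2.6727e+8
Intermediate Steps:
d(K) = 2*K
I = -66 (I = 2*(-33) = -66)
((-2963 + 23803)/(I - 6985) + 11523)*(-34608 + 11408) = ((-2963 + 23803)/(-66 - 6985) + 11523)*(-34608 + 11408) = (20840/(-7051) + 11523)*(-23200) = (20840*(-1/7051) + 11523)*(-23200) = (-20840/7051 + 11523)*(-23200) = (81227833/7051)*(-23200) = -1884485725600/7051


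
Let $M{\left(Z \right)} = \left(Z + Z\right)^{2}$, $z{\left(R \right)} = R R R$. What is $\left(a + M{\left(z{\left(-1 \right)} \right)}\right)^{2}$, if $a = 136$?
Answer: $19600$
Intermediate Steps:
$z{\left(R \right)} = R^{3}$ ($z{\left(R \right)} = R^{2} R = R^{3}$)
$M{\left(Z \right)} = 4 Z^{2}$ ($M{\left(Z \right)} = \left(2 Z\right)^{2} = 4 Z^{2}$)
$\left(a + M{\left(z{\left(-1 \right)} \right)}\right)^{2} = \left(136 + 4 \left(\left(-1\right)^{3}\right)^{2}\right)^{2} = \left(136 + 4 \left(-1\right)^{2}\right)^{2} = \left(136 + 4 \cdot 1\right)^{2} = \left(136 + 4\right)^{2} = 140^{2} = 19600$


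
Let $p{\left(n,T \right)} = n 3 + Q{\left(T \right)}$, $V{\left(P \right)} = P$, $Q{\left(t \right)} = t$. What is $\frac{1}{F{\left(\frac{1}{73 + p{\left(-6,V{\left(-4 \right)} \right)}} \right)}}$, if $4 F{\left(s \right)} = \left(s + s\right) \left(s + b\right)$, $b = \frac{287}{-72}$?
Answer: $- \frac{124848}{4855} \approx -25.715$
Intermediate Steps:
$b = - \frac{287}{72}$ ($b = 287 \left(- \frac{1}{72}\right) = - \frac{287}{72} \approx -3.9861$)
$p{\left(n,T \right)} = T + 3 n$ ($p{\left(n,T \right)} = n 3 + T = 3 n + T = T + 3 n$)
$F{\left(s \right)} = \frac{s \left(- \frac{287}{72} + s\right)}{2}$ ($F{\left(s \right)} = \frac{\left(s + s\right) \left(s - \frac{287}{72}\right)}{4} = \frac{2 s \left(- \frac{287}{72} + s\right)}{4} = \frac{s \left(- \frac{287}{72} + s\right)}{2}$)
$\frac{1}{F{\left(\frac{1}{73 + p{\left(-6,V{\left(-4 \right)} \right)}} \right)}} = \frac{1}{\frac{1}{144} \frac{1}{73 + \left(-4 + 3 \left(-6\right)\right)} \left(-287 + \frac{72}{73 + \left(-4 + 3 \left(-6\right)\right)}\right)} = \frac{1}{\frac{1}{144} \frac{1}{73 - 22} \left(-287 + \frac{72}{73 - 22}\right)} = \frac{1}{\frac{1}{144} \cdot \frac{1}{51} \left(-287 + \frac{72}{51}\right)} = \frac{1}{\frac{1}{144} \cdot \frac{1}{51} \left(-287 + 72 \cdot \frac{1}{51}\right)} = \frac{1}{\frac{1}{144} \cdot \frac{1}{51} \left(-287 + \frac{24}{17}\right)} = \frac{1}{\frac{1}{144} \cdot \frac{1}{51} \left(- \frac{4855}{17}\right)} = \frac{1}{- \frac{4855}{124848}} = - \frac{124848}{4855}$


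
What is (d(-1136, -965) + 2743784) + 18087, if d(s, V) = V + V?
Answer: 2759941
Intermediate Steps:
d(s, V) = 2*V
(d(-1136, -965) + 2743784) + 18087 = (2*(-965) + 2743784) + 18087 = (-1930 + 2743784) + 18087 = 2741854 + 18087 = 2759941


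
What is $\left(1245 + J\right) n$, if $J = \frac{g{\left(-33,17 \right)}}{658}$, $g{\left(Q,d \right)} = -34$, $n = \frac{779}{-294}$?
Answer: $- \frac{159534526}{48363} \approx -3298.7$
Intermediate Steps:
$n = - \frac{779}{294}$ ($n = 779 \left(- \frac{1}{294}\right) = - \frac{779}{294} \approx -2.6497$)
$J = - \frac{17}{329}$ ($J = - \frac{34}{658} = \left(-34\right) \frac{1}{658} = - \frac{17}{329} \approx -0.051672$)
$\left(1245 + J\right) n = \left(1245 - \frac{17}{329}\right) \left(- \frac{779}{294}\right) = \frac{409588}{329} \left(- \frac{779}{294}\right) = - \frac{159534526}{48363}$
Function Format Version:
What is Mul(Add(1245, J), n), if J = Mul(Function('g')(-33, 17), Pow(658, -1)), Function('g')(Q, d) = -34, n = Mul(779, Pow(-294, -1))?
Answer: Rational(-159534526, 48363) ≈ -3298.7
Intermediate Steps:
n = Rational(-779, 294) (n = Mul(779, Rational(-1, 294)) = Rational(-779, 294) ≈ -2.6497)
J = Rational(-17, 329) (J = Mul(-34, Pow(658, -1)) = Mul(-34, Rational(1, 658)) = Rational(-17, 329) ≈ -0.051672)
Mul(Add(1245, J), n) = Mul(Add(1245, Rational(-17, 329)), Rational(-779, 294)) = Mul(Rational(409588, 329), Rational(-779, 294)) = Rational(-159534526, 48363)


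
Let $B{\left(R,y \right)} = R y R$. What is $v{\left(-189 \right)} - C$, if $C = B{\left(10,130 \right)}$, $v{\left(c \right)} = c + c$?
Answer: $-13378$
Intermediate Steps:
$v{\left(c \right)} = 2 c$
$B{\left(R,y \right)} = y R^{2}$
$C = 13000$ ($C = 130 \cdot 10^{2} = 130 \cdot 100 = 13000$)
$v{\left(-189 \right)} - C = 2 \left(-189\right) - 13000 = -378 - 13000 = -13378$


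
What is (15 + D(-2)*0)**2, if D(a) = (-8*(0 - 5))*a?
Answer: 225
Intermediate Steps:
D(a) = 40*a (D(a) = (-8*(-5))*a = (-4*(-10))*a = 40*a)
(15 + D(-2)*0)**2 = (15 + (40*(-2))*0)**2 = (15 - 80*0)**2 = (15 + 0)**2 = 15**2 = 225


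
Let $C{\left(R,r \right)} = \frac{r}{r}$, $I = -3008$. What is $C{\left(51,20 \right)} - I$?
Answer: $3009$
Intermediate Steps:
$C{\left(R,r \right)} = 1$
$C{\left(51,20 \right)} - I = 1 - -3008 = 1 + 3008 = 3009$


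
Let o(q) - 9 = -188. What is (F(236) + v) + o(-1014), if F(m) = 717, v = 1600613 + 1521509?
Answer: 3122660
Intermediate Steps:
v = 3122122
o(q) = -179 (o(q) = 9 - 188 = -179)
(F(236) + v) + o(-1014) = (717 + 3122122) - 179 = 3122839 - 179 = 3122660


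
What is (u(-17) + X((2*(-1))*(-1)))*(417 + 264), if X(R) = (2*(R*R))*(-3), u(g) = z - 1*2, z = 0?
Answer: -17706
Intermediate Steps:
u(g) = -2 (u(g) = 0 - 1*2 = 0 - 2 = -2)
X(R) = -6*R**2 (X(R) = (2*R**2)*(-3) = -6*R**2)
(u(-17) + X((2*(-1))*(-1)))*(417 + 264) = (-2 - 6*((2*(-1))*(-1))**2)*(417 + 264) = (-2 - 6*(-2*(-1))**2)*681 = (-2 - 6*2**2)*681 = (-2 - 6*4)*681 = (-2 - 24)*681 = -26*681 = -17706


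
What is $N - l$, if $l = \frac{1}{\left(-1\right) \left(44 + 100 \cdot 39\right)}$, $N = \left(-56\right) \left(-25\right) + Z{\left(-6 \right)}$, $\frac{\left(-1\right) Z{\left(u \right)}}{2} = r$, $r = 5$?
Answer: $\frac{5482161}{3944} \approx 1390.0$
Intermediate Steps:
$Z{\left(u \right)} = -10$ ($Z{\left(u \right)} = \left(-2\right) 5 = -10$)
$N = 1390$ ($N = \left(-56\right) \left(-25\right) - 10 = 1400 - 10 = 1390$)
$l = - \frac{1}{3944}$ ($l = \frac{1}{\left(-1\right) \left(44 + 3900\right)} = \frac{1}{\left(-1\right) 3944} = \frac{1}{-3944} = - \frac{1}{3944} \approx -0.00025355$)
$N - l = 1390 - - \frac{1}{3944} = 1390 + \frac{1}{3944} = \frac{5482161}{3944}$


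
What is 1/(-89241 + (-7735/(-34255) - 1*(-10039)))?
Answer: -31/2455255 ≈ -1.2626e-5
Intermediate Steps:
1/(-89241 + (-7735/(-34255) - 1*(-10039))) = 1/(-89241 + (-7735*(-1/34255) + 10039)) = 1/(-89241 + (7/31 + 10039)) = 1/(-89241 + 311216/31) = 1/(-2455255/31) = -31/2455255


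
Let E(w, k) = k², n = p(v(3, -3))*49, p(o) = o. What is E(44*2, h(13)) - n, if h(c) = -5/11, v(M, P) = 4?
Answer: -23691/121 ≈ -195.79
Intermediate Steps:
h(c) = -5/11 (h(c) = -5*1/11 = -5/11)
n = 196 (n = 4*49 = 196)
E(44*2, h(13)) - n = (-5/11)² - 1*196 = 25/121 - 196 = -23691/121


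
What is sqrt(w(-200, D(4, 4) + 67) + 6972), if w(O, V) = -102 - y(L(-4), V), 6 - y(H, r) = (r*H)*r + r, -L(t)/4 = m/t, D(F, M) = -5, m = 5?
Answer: sqrt(26146) ≈ 161.70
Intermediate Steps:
L(t) = -20/t
y(H, r) = 6 - r - H*r**2 (y(H, r) = 6 - ((r*H)*r + r) = 6 - ((H*r)*r + r) = 6 - (H*r**2 + r) = 6 - (r + H*r**2) = 6 + (-r - H*r**2) = 6 - r - H*r**2)
w(O, V) = -108 + V + 5*V**2 (w(O, V) = -102 - (6 - V - (-20/(-4))*V**2) = -102 - (6 - V - (-20*(-1/4))*V**2) = -102 - (6 - V - 1*5*V**2) = -102 - (6 - V - 5*V**2) = -102 + (-6 + V + 5*V**2) = -108 + V + 5*V**2)
sqrt(w(-200, D(4, 4) + 67) + 6972) = sqrt((-108 + (-5 + 67) + 5*(-5 + 67)**2) + 6972) = sqrt((-108 + 62 + 5*62**2) + 6972) = sqrt((-108 + 62 + 5*3844) + 6972) = sqrt((-108 + 62 + 19220) + 6972) = sqrt(19174 + 6972) = sqrt(26146)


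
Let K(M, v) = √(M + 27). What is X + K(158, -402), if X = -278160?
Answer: -278160 + √185 ≈ -2.7815e+5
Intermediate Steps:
K(M, v) = √(27 + M)
X + K(158, -402) = -278160 + √(27 + 158) = -278160 + √185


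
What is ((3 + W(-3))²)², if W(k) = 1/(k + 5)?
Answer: 2401/16 ≈ 150.06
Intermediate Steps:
W(k) = 1/(5 + k)
((3 + W(-3))²)² = ((3 + 1/(5 - 3))²)² = ((3 + 1/2)²)² = ((3 + ½)²)² = ((7/2)²)² = (49/4)² = 2401/16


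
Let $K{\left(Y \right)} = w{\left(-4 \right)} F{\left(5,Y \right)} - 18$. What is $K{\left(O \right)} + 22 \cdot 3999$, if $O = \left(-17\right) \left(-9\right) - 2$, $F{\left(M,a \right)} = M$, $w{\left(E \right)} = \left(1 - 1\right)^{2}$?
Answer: $87960$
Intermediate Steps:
$w{\left(E \right)} = 0$ ($w{\left(E \right)} = 0^{2} = 0$)
$O = 151$ ($O = 153 - 2 = 151$)
$K{\left(Y \right)} = -18$ ($K{\left(Y \right)} = 0 \cdot 5 - 18 = 0 - 18 = -18$)
$K{\left(O \right)} + 22 \cdot 3999 = -18 + 22 \cdot 3999 = -18 + 87978 = 87960$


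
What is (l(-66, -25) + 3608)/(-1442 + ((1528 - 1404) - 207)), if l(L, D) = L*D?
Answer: -5258/1525 ≈ -3.4479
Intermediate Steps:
l(L, D) = D*L
(l(-66, -25) + 3608)/(-1442 + ((1528 - 1404) - 207)) = (-25*(-66) + 3608)/(-1442 + ((1528 - 1404) - 207)) = (1650 + 3608)/(-1442 + (124 - 207)) = 5258/(-1442 - 83) = 5258/(-1525) = 5258*(-1/1525) = -5258/1525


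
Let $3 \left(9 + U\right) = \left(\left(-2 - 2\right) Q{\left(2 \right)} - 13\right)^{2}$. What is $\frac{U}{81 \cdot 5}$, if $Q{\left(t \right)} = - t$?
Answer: $- \frac{2}{1215} \approx -0.0016461$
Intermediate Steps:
$U = - \frac{2}{3}$ ($U = -9 + \frac{\left(\left(-2 - 2\right) \left(\left(-1\right) 2\right) - 13\right)^{2}}{3} = -9 + \frac{\left(\left(-4\right) \left(-2\right) - 13\right)^{2}}{3} = -9 + \frac{\left(8 - 13\right)^{2}}{3} = -9 + \frac{\left(-5\right)^{2}}{3} = -9 + \frac{1}{3} \cdot 25 = -9 + \frac{25}{3} = - \frac{2}{3} \approx -0.66667$)
$\frac{U}{81 \cdot 5} = - \frac{2}{3 \cdot 81 \cdot 5} = - \frac{2}{3 \cdot 405} = \left(- \frac{2}{3}\right) \frac{1}{405} = - \frac{2}{1215}$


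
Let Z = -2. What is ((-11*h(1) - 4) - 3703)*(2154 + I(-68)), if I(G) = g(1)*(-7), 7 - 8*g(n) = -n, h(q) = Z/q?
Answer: -7911695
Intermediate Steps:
h(q) = -2/q
g(n) = 7/8 + n/8 (g(n) = 7/8 - (-1)*n/8 = 7/8 + n/8)
I(G) = -7 (I(G) = (7/8 + (⅛)*1)*(-7) = (7/8 + ⅛)*(-7) = 1*(-7) = -7)
((-11*h(1) - 4) - 3703)*(2154 + I(-68)) = ((-(-22)/1 - 4) - 3703)*(2154 - 7) = ((-(-22) - 4) - 3703)*2147 = ((-11*(-2) - 4) - 3703)*2147 = ((22 - 4) - 3703)*2147 = (18 - 3703)*2147 = -3685*2147 = -7911695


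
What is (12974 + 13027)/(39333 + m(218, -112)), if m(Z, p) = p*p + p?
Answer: 8667/17255 ≈ 0.50229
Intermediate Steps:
m(Z, p) = p + p**2 (m(Z, p) = p**2 + p = p + p**2)
(12974 + 13027)/(39333 + m(218, -112)) = (12974 + 13027)/(39333 - 112*(1 - 112)) = 26001/(39333 - 112*(-111)) = 26001/(39333 + 12432) = 26001/51765 = 26001*(1/51765) = 8667/17255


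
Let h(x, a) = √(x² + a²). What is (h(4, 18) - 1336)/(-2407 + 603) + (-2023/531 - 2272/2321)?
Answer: -204552721/50530491 - √85/902 ≈ -4.0583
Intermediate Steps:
h(x, a) = √(a² + x²)
(h(4, 18) - 1336)/(-2407 + 603) + (-2023/531 - 2272/2321) = (√(18² + 4²) - 1336)/(-2407 + 603) + (-2023/531 - 2272/2321) = (√(324 + 16) - 1336)/(-1804) + (-2023*1/531 - 2272*1/2321) = (√340 - 1336)*(-1/1804) + (-2023/531 - 2272/2321) = (2*√85 - 1336)*(-1/1804) - 5901815/1232451 = (-1336 + 2*√85)*(-1/1804) - 5901815/1232451 = (334/451 - √85/902) - 5901815/1232451 = -204552721/50530491 - √85/902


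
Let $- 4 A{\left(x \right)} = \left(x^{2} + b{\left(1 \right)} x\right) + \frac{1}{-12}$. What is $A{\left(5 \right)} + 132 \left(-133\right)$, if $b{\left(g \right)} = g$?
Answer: $- \frac{843047}{48} \approx -17563.0$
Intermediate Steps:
$A{\left(x \right)} = \frac{1}{48} - \frac{x}{4} - \frac{x^{2}}{4}$ ($A{\left(x \right)} = - \frac{\left(x^{2} + 1 x\right) + \frac{1}{-12}}{4} = - \frac{\left(x^{2} + x\right) - \frac{1}{12}}{4} = - \frac{\left(x + x^{2}\right) - \frac{1}{12}}{4} = - \frac{- \frac{1}{12} + x + x^{2}}{4} = \frac{1}{48} - \frac{x}{4} - \frac{x^{2}}{4}$)
$A{\left(5 \right)} + 132 \left(-133\right) = \left(\frac{1}{48} - \frac{5}{4} - \frac{5^{2}}{4}\right) + 132 \left(-133\right) = \left(\frac{1}{48} - \frac{5}{4} - \frac{25}{4}\right) - 17556 = - \frac{359}{48} - 17556 = - \frac{843047}{48}$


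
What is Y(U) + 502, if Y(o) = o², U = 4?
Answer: 518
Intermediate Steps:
Y(U) + 502 = 4² + 502 = 16 + 502 = 518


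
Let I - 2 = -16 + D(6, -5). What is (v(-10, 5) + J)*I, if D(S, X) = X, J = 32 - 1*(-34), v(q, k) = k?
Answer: -1349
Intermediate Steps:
J = 66 (J = 32 + 34 = 66)
I = -19 (I = 2 + (-16 - 5) = 2 - 21 = -19)
(v(-10, 5) + J)*I = (5 + 66)*(-19) = 71*(-19) = -1349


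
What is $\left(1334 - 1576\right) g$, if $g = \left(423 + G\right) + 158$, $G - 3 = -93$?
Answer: $-118822$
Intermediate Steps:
$G = -90$ ($G = 3 - 93 = -90$)
$g = 491$ ($g = \left(423 - 90\right) + 158 = 333 + 158 = 491$)
$\left(1334 - 1576\right) g = \left(1334 - 1576\right) 491 = \left(-242\right) 491 = -118822$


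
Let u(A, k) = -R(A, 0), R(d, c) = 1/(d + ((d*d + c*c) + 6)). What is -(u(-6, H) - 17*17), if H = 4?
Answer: 10405/36 ≈ 289.03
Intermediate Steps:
R(d, c) = 1/(6 + d + c² + d²) (R(d, c) = 1/(d + ((d² + c²) + 6)) = 1/(d + ((c² + d²) + 6)) = 1/(d + (6 + c² + d²)) = 1/(6 + d + c² + d²))
u(A, k) = -1/(6 + A + A²) (u(A, k) = -1/(6 + A + 0² + A²) = -1/(6 + A + 0 + A²) = -1/(6 + A + A²))
-(u(-6, H) - 17*17) = -(-1/(6 - 6 + (-6)²) - 17*17) = -(-1/(6 - 6 + 36) - 289) = -(-1/36 - 289) = -1*(-10405/36) = 10405/36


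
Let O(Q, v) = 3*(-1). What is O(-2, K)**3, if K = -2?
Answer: -27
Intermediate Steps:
O(Q, v) = -3
O(-2, K)**3 = (-3)**3 = -27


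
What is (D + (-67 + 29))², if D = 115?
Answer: 5929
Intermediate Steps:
(D + (-67 + 29))² = (115 + (-67 + 29))² = (115 - 38)² = 77² = 5929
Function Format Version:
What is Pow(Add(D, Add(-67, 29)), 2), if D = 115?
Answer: 5929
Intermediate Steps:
Pow(Add(D, Add(-67, 29)), 2) = Pow(Add(115, Add(-67, 29)), 2) = Pow(Add(115, -38), 2) = Pow(77, 2) = 5929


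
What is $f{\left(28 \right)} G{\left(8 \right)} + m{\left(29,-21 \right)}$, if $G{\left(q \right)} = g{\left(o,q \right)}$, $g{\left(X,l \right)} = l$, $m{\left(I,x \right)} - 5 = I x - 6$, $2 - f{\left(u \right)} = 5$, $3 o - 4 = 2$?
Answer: $-634$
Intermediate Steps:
$o = 2$ ($o = \frac{4}{3} + \frac{1}{3} \cdot 2 = \frac{4}{3} + \frac{2}{3} = 2$)
$f{\left(u \right)} = -3$ ($f{\left(u \right)} = 2 - 5 = -3$)
$m{\left(I,x \right)} = -1 + I x$ ($m{\left(I,x \right)} = 5 + \left(I x - 6\right) = 5 + \left(-6 + I x\right) = -1 + I x$)
$G{\left(q \right)} = q$
$f{\left(28 \right)} G{\left(8 \right)} + m{\left(29,-21 \right)} = \left(-3\right) 8 + \left(-1 + 29 \left(-21\right)\right) = -24 - 610 = -634$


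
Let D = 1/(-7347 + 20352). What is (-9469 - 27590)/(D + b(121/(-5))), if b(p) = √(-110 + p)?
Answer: 481952295*I/(-I + 2601*√3355) ≈ -0.021234 + 3199.0*I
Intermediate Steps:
D = 1/13005 ≈ 7.6893e-5
(-9469 - 27590)/(D + b(121/(-5))) = (-9469 - 27590)/(1/13005 + √(-110 + 121/(-5))) = -37059/(1/13005 + √(-110 + 121*(-⅕))) = -37059/(1/13005 + √(-110 - 121/5)) = -37059/(1/13005 + √(-671/5)) = -37059/(1/13005 + I*√3355/5)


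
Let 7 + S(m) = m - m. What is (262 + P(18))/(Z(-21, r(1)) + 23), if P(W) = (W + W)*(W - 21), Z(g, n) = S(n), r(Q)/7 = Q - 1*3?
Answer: 77/8 ≈ 9.6250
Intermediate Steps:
S(m) = -7 (S(m) = -7 + (m - m) = -7 + 0 = -7)
r(Q) = -21 + 7*Q (r(Q) = 7*(Q - 1*3) = 7*(Q - 3) = 7*(-3 + Q) = -21 + 7*Q)
Z(g, n) = -7
P(W) = 2*W*(-21 + W) (P(W) = (2*W)*(-21 + W) = 2*W*(-21 + W))
(262 + P(18))/(Z(-21, r(1)) + 23) = (262 + 2*18*(-21 + 18))/(-7 + 23) = (262 + 2*18*(-3))/16 = (262 - 108)*(1/16) = 154*(1/16) = 77/8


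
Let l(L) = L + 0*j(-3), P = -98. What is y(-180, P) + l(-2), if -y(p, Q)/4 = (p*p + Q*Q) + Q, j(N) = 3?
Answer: -167626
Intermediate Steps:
l(L) = L (l(L) = L + 0*3 = L + 0 = L)
y(p, Q) = -4*Q - 4*Q² - 4*p² (y(p, Q) = -4*((p*p + Q*Q) + Q) = -4*((p² + Q²) + Q) = -4*((Q² + p²) + Q) = -4*(Q + Q² + p²) = -4*Q - 4*Q² - 4*p²)
y(-180, P) + l(-2) = (-4*(-98) - 4*(-98)² - 4*(-180)²) - 2 = (392 - 4*9604 - 4*32400) - 2 = (392 - 38416 - 129600) - 2 = -167624 - 2 = -167626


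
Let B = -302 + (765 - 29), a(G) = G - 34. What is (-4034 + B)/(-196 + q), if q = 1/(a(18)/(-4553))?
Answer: -57600/1417 ≈ -40.649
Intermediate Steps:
a(G) = -34 + G
q = 4553/16 (q = 1/((-34 + 18)/(-4553)) = 1/(-16*(-1/4553)) = 1/(16/4553) = 4553/16 ≈ 284.56)
B = 434 (B = -302 + 736 = 434)
(-4034 + B)/(-196 + q) = (-4034 + 434)/(-196 + 4553/16) = -3600/1417/16 = -3600*16/1417 = -57600/1417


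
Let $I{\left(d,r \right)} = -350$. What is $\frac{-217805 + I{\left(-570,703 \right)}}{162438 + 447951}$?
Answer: $- \frac{218155}{610389} \approx -0.3574$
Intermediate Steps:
$\frac{-217805 + I{\left(-570,703 \right)}}{162438 + 447951} = \frac{-217805 - 350}{162438 + 447951} = - \frac{218155}{610389}$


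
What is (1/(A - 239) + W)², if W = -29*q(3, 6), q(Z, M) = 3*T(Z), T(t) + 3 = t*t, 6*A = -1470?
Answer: 63831517201/234256 ≈ 2.7249e+5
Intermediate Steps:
A = -245 (A = (⅙)*(-1470) = -245)
T(t) = -3 + t² (T(t) = -3 + t*t = -3 + t²)
q(Z, M) = -9 + 3*Z² (q(Z, M) = 3*(-3 + Z²) = -9 + 3*Z²)
W = -522 (W = -29*(-9 + 3*3²) = -29*(-9 + 3*9) = -29*(-9 + 27) = -29*18 = -522)
(1/(A - 239) + W)² = (1/(-245 - 239) - 522)² = (1/(-484) - 522)² = (-1/484 - 522)² = (-252649/484)² = 63831517201/234256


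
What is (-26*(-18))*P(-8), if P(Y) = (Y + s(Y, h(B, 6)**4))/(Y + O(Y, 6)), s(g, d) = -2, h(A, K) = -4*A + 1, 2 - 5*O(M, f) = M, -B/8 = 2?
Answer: 780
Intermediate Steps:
B = -16 (B = -8*2 = -16)
O(M, f) = 2/5 - M/5
h(A, K) = 1 - 4*A
P(Y) = (-2 + Y)/(2/5 + 4*Y/5) (P(Y) = (Y - 2)/(Y + (2/5 - Y/5)) = (-2 + Y)/(2/5 + 4*Y/5))
(-26*(-18))*P(-8) = (-26*(-18))*(5*(-2 - 8)/(2*(1 + 2*(-8)))) = 468*((5/2)*(-10)/(1 - 16)) = 468*((5/2)*(-10)/(-15)) = 468*((5/2)*(-1/15)*(-10)) = 468*(5/3) = 780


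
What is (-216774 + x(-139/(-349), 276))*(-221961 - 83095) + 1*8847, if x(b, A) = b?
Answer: 23078705745875/349 ≈ 6.6128e+10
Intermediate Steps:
(-216774 + x(-139/(-349), 276))*(-221961 - 83095) + 1*8847 = (-216774 - 139/(-349))*(-221961 - 83095) + 1*8847 = (-216774 - 139*(-1/349))*(-305056) + 8847 = (-216774 + 139/349)*(-305056) + 8847 = -75653987/349*(-305056) + 8847 = 23078702658272/349 + 8847 = 23078705745875/349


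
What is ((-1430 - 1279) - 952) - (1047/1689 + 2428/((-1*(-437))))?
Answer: -902238968/246031 ≈ -3667.2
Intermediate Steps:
((-1430 - 1279) - 952) - (1047/1689 + 2428/((-1*(-437)))) = (-2709 - 952) - (1047*(1/1689) + 2428/437) = -3661 - (349/563 + 2428*(1/437)) = -3661 - (349/563 + 2428/437) = -3661 - 1*1519477/246031 = -3661 - 1519477/246031 = -902238968/246031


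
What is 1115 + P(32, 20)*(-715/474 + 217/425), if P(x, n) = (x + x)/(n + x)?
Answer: 1458400739/1309425 ≈ 1113.8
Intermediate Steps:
P(x, n) = 2*x/(n + x) (P(x, n) = (2*x)/(n + x) = 2*x/(n + x))
1115 + P(32, 20)*(-715/474 + 217/425) = 1115 + (2*32/(20 + 32))*(-715/474 + 217/425) = 1115 + (2*32/52)*(-715*1/474 + 217*(1/425)) = 1115 + (2*32*(1/52))*(-715/474 + 217/425) = 1115 + (16/13)*(-201017/201450) = 1115 - 1608136/1309425 = 1458400739/1309425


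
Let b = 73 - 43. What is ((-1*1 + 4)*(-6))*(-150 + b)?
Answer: 2160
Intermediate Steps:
b = 30
((-1*1 + 4)*(-6))*(-150 + b) = ((-1*1 + 4)*(-6))*(-150 + 30) = ((-1 + 4)*(-6))*(-120) = (3*(-6))*(-120) = -18*(-120) = 2160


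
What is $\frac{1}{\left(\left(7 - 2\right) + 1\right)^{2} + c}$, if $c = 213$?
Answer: $\frac{1}{249} \approx 0.0040161$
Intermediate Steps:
$\frac{1}{\left(\left(7 - 2\right) + 1\right)^{2} + c} = \frac{1}{\left(\left(7 - 2\right) + 1\right)^{2} + 213} = \frac{1}{\left(5 + 1\right)^{2} + 213} = \frac{1}{6^{2} + 213} = \frac{1}{36 + 213} = \frac{1}{249}$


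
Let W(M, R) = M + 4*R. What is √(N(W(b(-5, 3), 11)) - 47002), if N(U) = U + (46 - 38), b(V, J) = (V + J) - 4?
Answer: 2*I*√11739 ≈ 216.69*I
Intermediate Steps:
b(V, J) = -4 + J + V (b(V, J) = (J + V) - 4 = -4 + J + V)
N(U) = 8 + U (N(U) = U + 8 = 8 + U)
√(N(W(b(-5, 3), 11)) - 47002) = √((8 + ((-4 + 3 - 5) + 4*11)) - 47002) = √((8 + (-6 + 44)) - 47002) = √((8 + 38) - 47002) = √(46 - 47002) = √(-46956) = 2*I*√11739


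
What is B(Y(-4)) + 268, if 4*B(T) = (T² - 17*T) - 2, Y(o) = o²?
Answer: 527/2 ≈ 263.50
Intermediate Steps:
B(T) = -½ - 17*T/4 + T²/4 (B(T) = ((T² - 17*T) - 2)/4 = (-2 + T² - 17*T)/4 = -½ - 17*T/4 + T²/4)
B(Y(-4)) + 268 = (-½ - 17/4*(-4)² + ((-4)²)²/4) + 268 = (-½ - 17/4*16 + (¼)*16²) + 268 = (-½ - 68 + (¼)*256) + 268 = (-½ - 68 + 64) + 268 = -9/2 + 268 = 527/2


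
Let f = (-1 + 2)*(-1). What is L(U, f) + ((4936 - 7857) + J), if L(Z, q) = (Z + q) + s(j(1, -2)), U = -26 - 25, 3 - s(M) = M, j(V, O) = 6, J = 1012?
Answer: -1964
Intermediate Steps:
s(M) = 3 - M
U = -51
f = -1 (f = 1*(-1) = -1)
L(Z, q) = -3 + Z + q (L(Z, q) = (Z + q) + (3 - 1*6) = (Z + q) + (3 - 6) = (Z + q) - 3 = -3 + Z + q)
L(U, f) + ((4936 - 7857) + J) = (-3 - 51 - 1) + ((4936 - 7857) + 1012) = -55 + (-2921 + 1012) = -55 - 1909 = -1964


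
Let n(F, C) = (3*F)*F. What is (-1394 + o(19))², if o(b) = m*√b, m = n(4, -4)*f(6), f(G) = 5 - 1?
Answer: 2643652 - 535296*√19 ≈ 3.1035e+5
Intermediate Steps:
n(F, C) = 3*F²
f(G) = 4
m = 192 (m = (3*4²)*4 = (3*16)*4 = 48*4 = 192)
o(b) = 192*√b
(-1394 + o(19))² = (-1394 + 192*√19)²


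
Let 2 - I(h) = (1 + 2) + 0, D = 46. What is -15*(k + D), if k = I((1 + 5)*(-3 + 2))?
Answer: -675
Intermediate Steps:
I(h) = -1 (I(h) = 2 - ((1 + 2) + 0) = 2 - (3 + 0) = 2 - 1*3 = 2 - 3 = -1)
k = -1
-15*(k + D) = -15*(-1 + 46) = -15*45 = -675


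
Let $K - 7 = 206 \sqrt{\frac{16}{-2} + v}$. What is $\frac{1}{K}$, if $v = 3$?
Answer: $\frac{7}{212229} - \frac{206 i \sqrt{5}}{212229} \approx 3.2983 \cdot 10^{-5} - 0.0021704 i$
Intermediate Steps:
$K = 7 + 206 i \sqrt{5}$ ($K = 7 + 206 \sqrt{\frac{16}{-2} + 3} = 7 + 206 \sqrt{16 \left(- \frac{1}{2}\right) + 3} = 7 + 206 \sqrt{-8 + 3} = 7 + 206 \sqrt{-5} = 7 + 206 i \sqrt{5} \approx 7.0 + 460.63 i$)
$\frac{1}{K} = \frac{1}{7 + 206 i \sqrt{5}}$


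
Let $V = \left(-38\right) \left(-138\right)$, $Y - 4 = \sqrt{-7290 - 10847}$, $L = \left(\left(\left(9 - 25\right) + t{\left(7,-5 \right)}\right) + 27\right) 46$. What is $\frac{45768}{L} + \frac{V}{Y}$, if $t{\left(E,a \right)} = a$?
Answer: $\frac{23239330}{139173} - \frac{1748 i \sqrt{18137}}{6051} \approx 166.98 - 38.904 i$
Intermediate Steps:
$L = 276$ ($L = \left(\left(\left(9 - 25\right) - 5\right) + 27\right) 46 = \left(\left(-16 - 5\right) + 27\right) 46 = \left(-21 + 27\right) 46 = 6 \cdot 46 = 276$)
$Y = 4 + i \sqrt{18137}$ ($Y = 4 + \sqrt{-7290 - 10847} = 4 + \sqrt{-18137} = 4 + i \sqrt{18137} \approx 4.0 + 134.67 i$)
$V = 5244$
$\frac{45768}{L} + \frac{V}{Y} = \frac{45768}{276} + \frac{5244}{4 + i \sqrt{18137}} = 45768 \cdot \frac{1}{276} + \frac{5244}{4 + i \sqrt{18137}} = \frac{3814}{23} + \frac{5244}{4 + i \sqrt{18137}}$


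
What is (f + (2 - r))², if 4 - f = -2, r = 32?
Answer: 576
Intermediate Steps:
f = 6 (f = 4 - 1*(-2) = 4 + 2 = 6)
(f + (2 - r))² = (6 + (2 - 1*32))² = (6 + (2 - 32))² = (6 - 30)² = (-24)² = 576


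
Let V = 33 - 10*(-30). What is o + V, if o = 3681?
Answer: 4014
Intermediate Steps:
V = 333 (V = 33 + 300 = 333)
o + V = 3681 + 333 = 4014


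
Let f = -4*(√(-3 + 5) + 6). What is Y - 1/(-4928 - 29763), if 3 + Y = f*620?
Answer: -516306152/34691 - 2480*√2 ≈ -18390.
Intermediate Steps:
f = -24 - 4*√2 (f = -4*(√2 + 6) = -4*(6 + √2) = -24 - 4*√2 ≈ -29.657)
Y = -14883 - 2480*√2 (Y = -3 + (-24 - 4*√2)*620 = -3 + (-14880 - 2480*√2) = -14883 - 2480*√2 ≈ -18390.)
Y - 1/(-4928 - 29763) = (-14883 - 2480*√2) - 1/(-4928 - 29763) = (-14883 - 2480*√2) - 1/(-34691) = (-14883 - 2480*√2) - 1*(-1/34691) = (-14883 - 2480*√2) + 1/34691 = -516306152/34691 - 2480*√2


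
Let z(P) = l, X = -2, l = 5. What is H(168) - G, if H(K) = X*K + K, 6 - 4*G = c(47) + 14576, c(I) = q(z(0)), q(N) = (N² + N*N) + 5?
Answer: 13953/4 ≈ 3488.3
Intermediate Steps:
z(P) = 5
q(N) = 5 + 2*N² (q(N) = (N² + N²) + 5 = 2*N² + 5 = 5 + 2*N²)
c(I) = 55 (c(I) = 5 + 2*5² = 5 + 2*25 = 5 + 50 = 55)
G = -14625/4 (G = 3/2 - (55 + 14576)/4 = 3/2 - ¼*14631 = 3/2 - 14631/4 = -14625/4 ≈ -3656.3)
H(K) = -K (H(K) = -2*K + K = -K)
H(168) - G = -1*168 - 1*(-14625/4) = -168 + 14625/4 = 13953/4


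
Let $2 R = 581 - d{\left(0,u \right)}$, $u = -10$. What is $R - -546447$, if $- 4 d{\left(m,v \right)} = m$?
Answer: $\frac{1093475}{2} \approx 5.4674 \cdot 10^{5}$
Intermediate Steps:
$d{\left(m,v \right)} = - \frac{m}{4}$
$R = \frac{581}{2}$ ($R = \frac{581 - \left(- \frac{1}{4}\right) 0}{2} = \frac{581 - 0}{2} = \frac{581 + 0}{2} = \frac{1}{2} \cdot 581 = \frac{581}{2} \approx 290.5$)
$R - -546447 = \frac{581}{2} - -546447 = \frac{581}{2} + 546447 = \frac{1093475}{2}$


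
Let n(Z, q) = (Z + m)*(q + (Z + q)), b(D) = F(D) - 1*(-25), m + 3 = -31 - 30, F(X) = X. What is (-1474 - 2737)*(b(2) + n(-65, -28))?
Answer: -65843196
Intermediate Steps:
m = -64 (m = -3 + (-31 - 30) = -3 - 61 = -64)
b(D) = 25 + D (b(D) = D - 1*(-25) = D + 25 = 25 + D)
n(Z, q) = (-64 + Z)*(Z + 2*q) (n(Z, q) = (Z - 64)*(q + (Z + q)) = (-64 + Z)*(Z + 2*q))
(-1474 - 2737)*(b(2) + n(-65, -28)) = (-1474 - 2737)*((25 + 2) + ((-65)**2 - 128*(-28) - 64*(-65) + 2*(-65)*(-28))) = -4211*(27 + (4225 + 3584 + 4160 + 3640)) = -4211*(27 + 15609) = -4211*15636 = -65843196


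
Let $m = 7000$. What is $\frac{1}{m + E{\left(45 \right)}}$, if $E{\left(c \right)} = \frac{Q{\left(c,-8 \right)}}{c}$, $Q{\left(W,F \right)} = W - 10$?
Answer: $\frac{9}{63007} \approx 0.00014284$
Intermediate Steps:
$Q{\left(W,F \right)} = -10 + W$
$E{\left(c \right)} = \frac{-10 + c}{c}$
$\frac{1}{m + E{\left(45 \right)}} = \frac{1}{7000 + \frac{-10 + 45}{45}} = \frac{1}{7000 + \frac{1}{45} \cdot 35} = \frac{1}{7000 + \frac{7}{9}} = \frac{1}{\frac{63007}{9}} = \frac{9}{63007}$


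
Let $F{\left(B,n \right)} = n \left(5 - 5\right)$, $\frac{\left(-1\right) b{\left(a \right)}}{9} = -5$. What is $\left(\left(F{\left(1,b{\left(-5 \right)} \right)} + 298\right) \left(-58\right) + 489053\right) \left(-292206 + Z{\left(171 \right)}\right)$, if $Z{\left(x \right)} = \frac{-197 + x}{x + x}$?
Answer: $- \frac{23572994375791}{171} \approx -1.3785 \cdot 10^{11}$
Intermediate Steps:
$b{\left(a \right)} = 45$ ($b{\left(a \right)} = \left(-9\right) \left(-5\right) = 45$)
$Z{\left(x \right)} = \frac{-197 + x}{2 x}$
$F{\left(B,n \right)} = 0$ ($F{\left(B,n \right)} = n 0 = 0$)
$\left(\left(F{\left(1,b{\left(-5 \right)} \right)} + 298\right) \left(-58\right) + 489053\right) \left(-292206 + Z{\left(171 \right)}\right) = \left(\left(0 + 298\right) \left(-58\right) + 489053\right) \left(-292206 + \frac{-197 + 171}{2 \cdot 171}\right) = \left(298 \left(-58\right) + 489053\right) \left(-292206 + \frac{1}{2} \cdot \frac{1}{171} \left(-26\right)\right) = \left(-17284 + 489053\right) \left(-292206 - \frac{13}{171}\right) = 471769 \left(- \frac{49967239}{171}\right) = - \frac{23572994375791}{171}$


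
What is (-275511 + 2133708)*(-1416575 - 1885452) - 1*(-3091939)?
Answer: -6135813573380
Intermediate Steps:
(-275511 + 2133708)*(-1416575 - 1885452) - 1*(-3091939) = 1858197*(-3302027) + 3091939 = -6135816665319 + 3091939 = -6135813573380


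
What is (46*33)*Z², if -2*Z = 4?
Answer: 6072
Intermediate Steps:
Z = -2 (Z = -½*4 = -2)
(46*33)*Z² = (46*33)*(-2)² = 1518*4 = 6072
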